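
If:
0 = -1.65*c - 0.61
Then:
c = -0.37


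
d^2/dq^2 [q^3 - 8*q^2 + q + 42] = 6*q - 16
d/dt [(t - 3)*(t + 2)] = 2*t - 1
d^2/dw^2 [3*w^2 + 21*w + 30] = 6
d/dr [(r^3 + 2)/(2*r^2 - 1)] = r*(2*r^3 - 3*r - 8)/(4*r^4 - 4*r^2 + 1)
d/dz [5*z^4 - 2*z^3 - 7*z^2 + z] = 20*z^3 - 6*z^2 - 14*z + 1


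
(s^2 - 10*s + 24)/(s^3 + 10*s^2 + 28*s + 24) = (s^2 - 10*s + 24)/(s^3 + 10*s^2 + 28*s + 24)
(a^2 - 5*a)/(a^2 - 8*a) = (a - 5)/(a - 8)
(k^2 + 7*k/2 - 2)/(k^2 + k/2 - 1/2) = (k + 4)/(k + 1)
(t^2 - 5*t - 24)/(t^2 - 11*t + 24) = (t + 3)/(t - 3)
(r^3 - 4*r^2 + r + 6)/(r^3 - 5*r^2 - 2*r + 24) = (r^2 - r - 2)/(r^2 - 2*r - 8)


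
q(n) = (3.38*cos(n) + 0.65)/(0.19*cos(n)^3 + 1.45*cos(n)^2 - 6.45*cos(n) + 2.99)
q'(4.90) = 4.00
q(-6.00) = -2.29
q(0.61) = -2.81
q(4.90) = 0.70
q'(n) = (3.38*cos(n) + 0.65)*(0.57*sin(n)*cos(n)^2 + 2.9*sin(n)*cos(n) - 6.45*sin(n))/(0.19*cos(n)^3 + 1.45*cos(n)^2 - 6.45*cos(n) + 2.99)^2 - 3.38*sin(n)/(0.19*cos(n)^3 + 1.45*cos(n)^2 - 6.45*cos(n) + 2.99)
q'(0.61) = -3.28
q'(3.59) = 0.06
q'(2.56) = -0.08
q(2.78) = -0.25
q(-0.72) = -3.33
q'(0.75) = -8.47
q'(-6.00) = -0.63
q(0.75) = -3.55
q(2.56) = -0.23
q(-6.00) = -2.29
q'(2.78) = -0.04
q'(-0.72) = 6.71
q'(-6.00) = -0.63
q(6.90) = -2.83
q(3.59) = -0.24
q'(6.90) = -3.42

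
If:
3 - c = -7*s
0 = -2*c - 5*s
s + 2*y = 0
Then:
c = 15/19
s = -6/19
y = 3/19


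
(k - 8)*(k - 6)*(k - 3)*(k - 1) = k^4 - 18*k^3 + 107*k^2 - 234*k + 144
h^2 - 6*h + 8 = (h - 4)*(h - 2)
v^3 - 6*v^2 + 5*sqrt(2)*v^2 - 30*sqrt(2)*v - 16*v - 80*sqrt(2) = (v - 8)*(v + 2)*(v + 5*sqrt(2))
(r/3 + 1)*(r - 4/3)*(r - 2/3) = r^3/3 + r^2/3 - 46*r/27 + 8/9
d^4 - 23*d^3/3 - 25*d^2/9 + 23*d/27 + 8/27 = (d - 8)*(d - 1/3)*(d + 1/3)^2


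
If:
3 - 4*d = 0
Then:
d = 3/4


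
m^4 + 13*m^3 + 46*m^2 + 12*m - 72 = (m - 1)*(m + 2)*(m + 6)^2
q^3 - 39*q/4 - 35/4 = (q - 7/2)*(q + 1)*(q + 5/2)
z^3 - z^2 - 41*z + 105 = (z - 5)*(z - 3)*(z + 7)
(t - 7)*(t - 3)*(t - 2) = t^3 - 12*t^2 + 41*t - 42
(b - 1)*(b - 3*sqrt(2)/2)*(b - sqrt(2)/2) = b^3 - 2*sqrt(2)*b^2 - b^2 + 3*b/2 + 2*sqrt(2)*b - 3/2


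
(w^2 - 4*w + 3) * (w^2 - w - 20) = w^4 - 5*w^3 - 13*w^2 + 77*w - 60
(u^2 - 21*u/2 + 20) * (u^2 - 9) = u^4 - 21*u^3/2 + 11*u^2 + 189*u/2 - 180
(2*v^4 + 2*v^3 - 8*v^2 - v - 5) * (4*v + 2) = 8*v^5 + 12*v^4 - 28*v^3 - 20*v^2 - 22*v - 10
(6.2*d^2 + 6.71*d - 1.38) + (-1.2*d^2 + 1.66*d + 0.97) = 5.0*d^2 + 8.37*d - 0.41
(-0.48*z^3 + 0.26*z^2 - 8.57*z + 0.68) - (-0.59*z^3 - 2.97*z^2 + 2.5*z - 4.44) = 0.11*z^3 + 3.23*z^2 - 11.07*z + 5.12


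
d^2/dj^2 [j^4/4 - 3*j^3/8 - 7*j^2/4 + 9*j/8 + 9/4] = 3*j^2 - 9*j/4 - 7/2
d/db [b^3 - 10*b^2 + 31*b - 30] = 3*b^2 - 20*b + 31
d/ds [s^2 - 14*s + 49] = 2*s - 14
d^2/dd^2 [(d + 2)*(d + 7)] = 2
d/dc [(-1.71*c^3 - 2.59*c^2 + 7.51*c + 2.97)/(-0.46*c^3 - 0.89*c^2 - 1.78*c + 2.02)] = (-4.44089209850063e-16*c^5 + 0.330499999999999*c^4 + 12.9968*c^3 + 5.0301*c^2 - 5.177*c + 20.4568)/(0.2116*c^6 + 0.8188*c^5 + 2.4297*c^4 + 1.31*c^3 - 0.4272*c^2 - 7.1912*c + 4.0804)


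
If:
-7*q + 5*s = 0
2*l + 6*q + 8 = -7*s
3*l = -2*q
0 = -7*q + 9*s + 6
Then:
No Solution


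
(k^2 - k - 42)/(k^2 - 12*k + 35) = (k + 6)/(k - 5)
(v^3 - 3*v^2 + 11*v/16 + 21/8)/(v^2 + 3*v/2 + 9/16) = (4*v^2 - 15*v + 14)/(4*v + 3)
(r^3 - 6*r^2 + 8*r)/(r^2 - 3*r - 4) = r*(r - 2)/(r + 1)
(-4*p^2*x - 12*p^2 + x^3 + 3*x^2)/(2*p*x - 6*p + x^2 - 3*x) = (-2*p*x - 6*p + x^2 + 3*x)/(x - 3)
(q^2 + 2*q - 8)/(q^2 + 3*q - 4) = (q - 2)/(q - 1)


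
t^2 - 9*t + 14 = (t - 7)*(t - 2)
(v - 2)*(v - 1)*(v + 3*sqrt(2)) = v^3 - 3*v^2 + 3*sqrt(2)*v^2 - 9*sqrt(2)*v + 2*v + 6*sqrt(2)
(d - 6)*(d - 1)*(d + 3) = d^3 - 4*d^2 - 15*d + 18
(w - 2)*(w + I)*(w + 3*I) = w^3 - 2*w^2 + 4*I*w^2 - 3*w - 8*I*w + 6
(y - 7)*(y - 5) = y^2 - 12*y + 35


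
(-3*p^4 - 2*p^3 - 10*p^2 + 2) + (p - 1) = -3*p^4 - 2*p^3 - 10*p^2 + p + 1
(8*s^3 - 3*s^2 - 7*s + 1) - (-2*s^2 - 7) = 8*s^3 - s^2 - 7*s + 8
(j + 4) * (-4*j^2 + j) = -4*j^3 - 15*j^2 + 4*j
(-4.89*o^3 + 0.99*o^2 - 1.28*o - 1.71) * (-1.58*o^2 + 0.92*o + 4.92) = 7.7262*o^5 - 6.063*o^4 - 21.1256*o^3 + 6.395*o^2 - 7.8708*o - 8.4132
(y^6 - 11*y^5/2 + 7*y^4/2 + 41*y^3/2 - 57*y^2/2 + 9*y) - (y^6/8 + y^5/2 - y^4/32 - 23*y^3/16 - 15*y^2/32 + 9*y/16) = 7*y^6/8 - 6*y^5 + 113*y^4/32 + 351*y^3/16 - 897*y^2/32 + 135*y/16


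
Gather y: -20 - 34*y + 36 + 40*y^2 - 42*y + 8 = 40*y^2 - 76*y + 24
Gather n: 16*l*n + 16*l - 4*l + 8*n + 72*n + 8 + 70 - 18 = 12*l + n*(16*l + 80) + 60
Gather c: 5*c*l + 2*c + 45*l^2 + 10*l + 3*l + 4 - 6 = c*(5*l + 2) + 45*l^2 + 13*l - 2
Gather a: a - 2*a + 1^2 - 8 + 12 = 5 - a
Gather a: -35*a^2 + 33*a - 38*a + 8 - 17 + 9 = -35*a^2 - 5*a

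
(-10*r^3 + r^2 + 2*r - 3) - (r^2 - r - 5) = -10*r^3 + 3*r + 2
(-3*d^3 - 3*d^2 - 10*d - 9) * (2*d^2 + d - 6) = -6*d^5 - 9*d^4 - 5*d^3 - 10*d^2 + 51*d + 54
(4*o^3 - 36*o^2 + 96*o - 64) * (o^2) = 4*o^5 - 36*o^4 + 96*o^3 - 64*o^2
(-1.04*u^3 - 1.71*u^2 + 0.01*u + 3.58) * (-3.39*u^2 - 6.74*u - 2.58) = 3.5256*u^5 + 12.8065*u^4 + 14.1747*u^3 - 7.7918*u^2 - 24.155*u - 9.2364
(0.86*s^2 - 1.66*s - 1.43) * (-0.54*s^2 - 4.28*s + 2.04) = -0.4644*s^4 - 2.7844*s^3 + 9.6314*s^2 + 2.734*s - 2.9172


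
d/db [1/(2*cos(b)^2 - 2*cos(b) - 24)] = (2*cos(b) - 1)*sin(b)/(2*(sin(b)^2 + cos(b) + 11)^2)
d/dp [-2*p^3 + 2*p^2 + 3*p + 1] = -6*p^2 + 4*p + 3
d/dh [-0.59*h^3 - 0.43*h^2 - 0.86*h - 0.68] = -1.77*h^2 - 0.86*h - 0.86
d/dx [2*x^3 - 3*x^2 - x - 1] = 6*x^2 - 6*x - 1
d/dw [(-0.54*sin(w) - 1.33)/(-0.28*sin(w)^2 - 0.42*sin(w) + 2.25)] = (-0.7448*sin(w) + 0.0756*cos(2*w) - 1.8492)*cos(w)/(0.28*sin(w)^2 + 0.42*sin(w) - 2.25)^2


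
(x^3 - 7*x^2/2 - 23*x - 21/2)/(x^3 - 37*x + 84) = (2*x^3 - 7*x^2 - 46*x - 21)/(2*(x^3 - 37*x + 84))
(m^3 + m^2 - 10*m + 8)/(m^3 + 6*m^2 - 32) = (m - 1)/(m + 4)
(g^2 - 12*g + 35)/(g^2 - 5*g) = (g - 7)/g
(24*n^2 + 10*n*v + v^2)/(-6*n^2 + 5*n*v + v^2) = (4*n + v)/(-n + v)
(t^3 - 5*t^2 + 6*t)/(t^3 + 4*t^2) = (t^2 - 5*t + 6)/(t*(t + 4))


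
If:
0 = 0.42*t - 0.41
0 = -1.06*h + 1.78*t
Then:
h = 1.64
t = 0.98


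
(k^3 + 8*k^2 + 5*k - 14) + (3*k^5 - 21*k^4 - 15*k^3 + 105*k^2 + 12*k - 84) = 3*k^5 - 21*k^4 - 14*k^3 + 113*k^2 + 17*k - 98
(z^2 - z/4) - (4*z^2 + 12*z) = -3*z^2 - 49*z/4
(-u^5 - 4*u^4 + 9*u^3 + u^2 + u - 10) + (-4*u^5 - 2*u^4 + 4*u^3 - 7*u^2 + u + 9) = -5*u^5 - 6*u^4 + 13*u^3 - 6*u^2 + 2*u - 1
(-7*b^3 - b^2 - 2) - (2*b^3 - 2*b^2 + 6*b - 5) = -9*b^3 + b^2 - 6*b + 3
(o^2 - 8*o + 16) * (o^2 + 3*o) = o^4 - 5*o^3 - 8*o^2 + 48*o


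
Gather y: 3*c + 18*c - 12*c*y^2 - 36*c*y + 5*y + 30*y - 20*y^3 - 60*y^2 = 21*c - 20*y^3 + y^2*(-12*c - 60) + y*(35 - 36*c)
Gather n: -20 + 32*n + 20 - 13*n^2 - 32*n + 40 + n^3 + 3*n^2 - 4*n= n^3 - 10*n^2 - 4*n + 40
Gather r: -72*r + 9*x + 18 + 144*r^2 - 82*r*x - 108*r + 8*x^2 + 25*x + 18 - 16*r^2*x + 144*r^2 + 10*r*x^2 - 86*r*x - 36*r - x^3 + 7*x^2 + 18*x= r^2*(288 - 16*x) + r*(10*x^2 - 168*x - 216) - x^3 + 15*x^2 + 52*x + 36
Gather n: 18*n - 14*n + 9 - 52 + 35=4*n - 8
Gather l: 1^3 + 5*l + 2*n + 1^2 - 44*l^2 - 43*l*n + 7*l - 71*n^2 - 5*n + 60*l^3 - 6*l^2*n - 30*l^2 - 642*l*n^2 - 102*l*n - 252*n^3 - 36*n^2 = 60*l^3 + l^2*(-6*n - 74) + l*(-642*n^2 - 145*n + 12) - 252*n^3 - 107*n^2 - 3*n + 2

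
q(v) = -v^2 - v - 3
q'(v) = -2*v - 1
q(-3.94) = -14.58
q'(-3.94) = 6.88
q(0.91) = -4.74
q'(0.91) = -2.82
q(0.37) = -3.51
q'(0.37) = -1.74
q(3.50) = -18.75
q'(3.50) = -8.00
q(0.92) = -4.77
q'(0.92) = -2.84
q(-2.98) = -8.90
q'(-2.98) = 4.96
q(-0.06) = -2.94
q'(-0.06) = -0.88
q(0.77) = -4.36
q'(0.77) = -2.54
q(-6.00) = -33.00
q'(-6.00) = 11.00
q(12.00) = -159.00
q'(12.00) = -25.00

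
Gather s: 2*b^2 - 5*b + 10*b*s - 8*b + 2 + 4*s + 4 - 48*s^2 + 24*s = 2*b^2 - 13*b - 48*s^2 + s*(10*b + 28) + 6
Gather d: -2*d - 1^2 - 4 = -2*d - 5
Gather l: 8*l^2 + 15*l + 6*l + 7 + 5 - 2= 8*l^2 + 21*l + 10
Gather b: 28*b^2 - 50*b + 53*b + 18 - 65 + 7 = 28*b^2 + 3*b - 40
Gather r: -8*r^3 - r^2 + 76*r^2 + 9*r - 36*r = -8*r^3 + 75*r^2 - 27*r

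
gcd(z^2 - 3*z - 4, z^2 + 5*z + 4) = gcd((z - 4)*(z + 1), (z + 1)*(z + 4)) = z + 1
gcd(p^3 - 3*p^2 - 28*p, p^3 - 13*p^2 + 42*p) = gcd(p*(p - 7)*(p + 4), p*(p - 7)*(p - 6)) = p^2 - 7*p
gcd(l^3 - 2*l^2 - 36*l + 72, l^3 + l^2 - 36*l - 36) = l^2 - 36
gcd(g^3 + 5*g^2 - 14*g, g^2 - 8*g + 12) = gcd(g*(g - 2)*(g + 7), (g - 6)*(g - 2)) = g - 2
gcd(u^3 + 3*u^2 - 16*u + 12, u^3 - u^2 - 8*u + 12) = u - 2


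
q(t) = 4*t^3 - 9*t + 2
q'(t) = 12*t^2 - 9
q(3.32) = 118.50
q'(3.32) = 123.27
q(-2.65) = -48.59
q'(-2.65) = 75.27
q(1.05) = -2.82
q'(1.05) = 4.23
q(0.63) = -2.67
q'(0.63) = -4.24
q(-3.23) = -103.72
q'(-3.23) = 116.19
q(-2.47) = -36.05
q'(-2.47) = 64.21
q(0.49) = -1.94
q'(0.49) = -6.12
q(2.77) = 62.09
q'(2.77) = 83.07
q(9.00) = 2837.00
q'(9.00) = 963.00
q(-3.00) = -79.00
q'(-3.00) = 99.00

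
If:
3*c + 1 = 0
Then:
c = -1/3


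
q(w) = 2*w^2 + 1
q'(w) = 4*w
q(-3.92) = 31.73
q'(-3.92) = -15.68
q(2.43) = 12.81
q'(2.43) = 9.72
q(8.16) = 134.17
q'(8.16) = 32.64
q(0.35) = 1.24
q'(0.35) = 1.40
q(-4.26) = 37.30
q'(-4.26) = -17.04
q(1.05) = 3.20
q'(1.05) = 4.20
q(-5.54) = 62.38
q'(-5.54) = -22.16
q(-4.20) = 36.28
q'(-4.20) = -16.80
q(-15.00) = 451.00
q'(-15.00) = -60.00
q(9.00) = 163.00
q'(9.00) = 36.00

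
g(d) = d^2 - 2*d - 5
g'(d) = 2*d - 2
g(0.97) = -6.00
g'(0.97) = -0.06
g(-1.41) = -0.19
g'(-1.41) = -4.82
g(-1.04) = -1.84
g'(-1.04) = -4.08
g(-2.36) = 5.29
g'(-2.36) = -6.72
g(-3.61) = 15.25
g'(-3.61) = -9.22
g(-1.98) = 2.88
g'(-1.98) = -5.96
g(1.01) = -6.00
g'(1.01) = 0.02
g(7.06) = 30.72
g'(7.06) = 12.12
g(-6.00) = 43.00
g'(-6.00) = -14.00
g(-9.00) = 94.00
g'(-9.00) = -20.00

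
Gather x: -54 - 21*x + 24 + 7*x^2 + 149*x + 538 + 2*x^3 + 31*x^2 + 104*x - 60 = 2*x^3 + 38*x^2 + 232*x + 448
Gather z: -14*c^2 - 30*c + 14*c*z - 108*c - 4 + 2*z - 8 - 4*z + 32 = -14*c^2 - 138*c + z*(14*c - 2) + 20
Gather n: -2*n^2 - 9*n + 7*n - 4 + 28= -2*n^2 - 2*n + 24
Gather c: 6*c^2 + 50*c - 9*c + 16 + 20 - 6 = 6*c^2 + 41*c + 30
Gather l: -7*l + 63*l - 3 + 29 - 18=56*l + 8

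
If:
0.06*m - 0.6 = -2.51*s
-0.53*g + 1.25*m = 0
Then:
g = 23.5849056603774 - 98.6635220125786*s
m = 10.0 - 41.8333333333333*s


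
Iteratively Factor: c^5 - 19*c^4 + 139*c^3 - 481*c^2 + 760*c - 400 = (c - 4)*(c^4 - 15*c^3 + 79*c^2 - 165*c + 100) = (c - 4)*(c - 1)*(c^3 - 14*c^2 + 65*c - 100) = (c - 5)*(c - 4)*(c - 1)*(c^2 - 9*c + 20) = (c - 5)*(c - 4)^2*(c - 1)*(c - 5)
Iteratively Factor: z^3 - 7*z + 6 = (z + 3)*(z^2 - 3*z + 2) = (z - 2)*(z + 3)*(z - 1)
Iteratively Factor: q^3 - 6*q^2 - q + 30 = (q - 5)*(q^2 - q - 6) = (q - 5)*(q + 2)*(q - 3)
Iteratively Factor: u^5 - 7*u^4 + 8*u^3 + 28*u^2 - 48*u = (u - 4)*(u^4 - 3*u^3 - 4*u^2 + 12*u) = (u - 4)*(u - 3)*(u^3 - 4*u) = (u - 4)*(u - 3)*(u - 2)*(u^2 + 2*u) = (u - 4)*(u - 3)*(u - 2)*(u + 2)*(u)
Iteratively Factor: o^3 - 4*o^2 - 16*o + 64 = (o + 4)*(o^2 - 8*o + 16) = (o - 4)*(o + 4)*(o - 4)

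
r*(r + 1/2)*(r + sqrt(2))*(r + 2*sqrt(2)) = r^4 + r^3/2 + 3*sqrt(2)*r^3 + 3*sqrt(2)*r^2/2 + 4*r^2 + 2*r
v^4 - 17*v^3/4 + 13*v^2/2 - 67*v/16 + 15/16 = (v - 3/2)*(v - 5/4)*(v - 1)*(v - 1/2)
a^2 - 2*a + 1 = (a - 1)^2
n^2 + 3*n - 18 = (n - 3)*(n + 6)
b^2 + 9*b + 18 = (b + 3)*(b + 6)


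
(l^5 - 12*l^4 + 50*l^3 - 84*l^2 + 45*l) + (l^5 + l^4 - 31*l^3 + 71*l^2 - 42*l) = 2*l^5 - 11*l^4 + 19*l^3 - 13*l^2 + 3*l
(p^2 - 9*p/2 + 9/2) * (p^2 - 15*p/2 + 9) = p^4 - 12*p^3 + 189*p^2/4 - 297*p/4 + 81/2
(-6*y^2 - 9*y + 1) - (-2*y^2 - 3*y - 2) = -4*y^2 - 6*y + 3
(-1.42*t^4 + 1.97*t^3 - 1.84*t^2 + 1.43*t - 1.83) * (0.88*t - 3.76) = -1.2496*t^5 + 7.0728*t^4 - 9.0264*t^3 + 8.1768*t^2 - 6.9872*t + 6.8808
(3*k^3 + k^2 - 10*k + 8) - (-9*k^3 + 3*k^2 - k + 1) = 12*k^3 - 2*k^2 - 9*k + 7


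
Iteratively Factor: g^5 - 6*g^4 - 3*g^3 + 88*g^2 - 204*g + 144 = (g + 4)*(g^4 - 10*g^3 + 37*g^2 - 60*g + 36) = (g - 2)*(g + 4)*(g^3 - 8*g^2 + 21*g - 18) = (g - 3)*(g - 2)*(g + 4)*(g^2 - 5*g + 6) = (g - 3)^2*(g - 2)*(g + 4)*(g - 2)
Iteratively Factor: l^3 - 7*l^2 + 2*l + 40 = (l - 4)*(l^2 - 3*l - 10) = (l - 5)*(l - 4)*(l + 2)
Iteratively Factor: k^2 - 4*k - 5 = (k - 5)*(k + 1)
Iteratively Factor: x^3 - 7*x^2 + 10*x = (x)*(x^2 - 7*x + 10) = x*(x - 2)*(x - 5)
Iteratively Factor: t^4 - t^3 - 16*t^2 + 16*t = (t + 4)*(t^3 - 5*t^2 + 4*t) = (t - 4)*(t + 4)*(t^2 - t) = t*(t - 4)*(t + 4)*(t - 1)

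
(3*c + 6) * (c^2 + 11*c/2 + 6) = 3*c^3 + 45*c^2/2 + 51*c + 36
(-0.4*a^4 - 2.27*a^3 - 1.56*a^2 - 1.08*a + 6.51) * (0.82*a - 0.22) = -0.328*a^5 - 1.7734*a^4 - 0.7798*a^3 - 0.5424*a^2 + 5.5758*a - 1.4322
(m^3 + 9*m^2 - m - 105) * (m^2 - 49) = m^5 + 9*m^4 - 50*m^3 - 546*m^2 + 49*m + 5145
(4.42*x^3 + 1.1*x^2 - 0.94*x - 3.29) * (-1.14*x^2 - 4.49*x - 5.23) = -5.0388*x^5 - 21.0998*x^4 - 26.984*x^3 + 2.2182*x^2 + 19.6883*x + 17.2067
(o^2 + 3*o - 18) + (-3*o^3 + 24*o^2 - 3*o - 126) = -3*o^3 + 25*o^2 - 144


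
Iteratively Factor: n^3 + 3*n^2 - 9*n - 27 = (n - 3)*(n^2 + 6*n + 9) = (n - 3)*(n + 3)*(n + 3)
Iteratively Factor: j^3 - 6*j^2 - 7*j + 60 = (j + 3)*(j^2 - 9*j + 20) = (j - 5)*(j + 3)*(j - 4)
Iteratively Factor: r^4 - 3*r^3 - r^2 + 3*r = (r - 1)*(r^3 - 2*r^2 - 3*r) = (r - 3)*(r - 1)*(r^2 + r) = r*(r - 3)*(r - 1)*(r + 1)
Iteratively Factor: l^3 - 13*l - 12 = (l + 1)*(l^2 - l - 12) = (l - 4)*(l + 1)*(l + 3)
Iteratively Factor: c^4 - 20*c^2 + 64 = (c - 4)*(c^3 + 4*c^2 - 4*c - 16) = (c - 4)*(c - 2)*(c^2 + 6*c + 8) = (c - 4)*(c - 2)*(c + 2)*(c + 4)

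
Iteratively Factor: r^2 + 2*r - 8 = (r + 4)*(r - 2)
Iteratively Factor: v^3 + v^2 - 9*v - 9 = (v - 3)*(v^2 + 4*v + 3) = (v - 3)*(v + 1)*(v + 3)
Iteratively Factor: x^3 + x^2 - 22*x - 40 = (x - 5)*(x^2 + 6*x + 8) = (x - 5)*(x + 4)*(x + 2)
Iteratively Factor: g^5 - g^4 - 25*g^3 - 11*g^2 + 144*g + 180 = (g + 3)*(g^4 - 4*g^3 - 13*g^2 + 28*g + 60) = (g + 2)*(g + 3)*(g^3 - 6*g^2 - g + 30) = (g - 5)*(g + 2)*(g + 3)*(g^2 - g - 6) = (g - 5)*(g + 2)^2*(g + 3)*(g - 3)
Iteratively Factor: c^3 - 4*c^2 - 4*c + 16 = (c + 2)*(c^2 - 6*c + 8) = (c - 4)*(c + 2)*(c - 2)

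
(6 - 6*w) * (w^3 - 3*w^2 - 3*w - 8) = -6*w^4 + 24*w^3 + 30*w - 48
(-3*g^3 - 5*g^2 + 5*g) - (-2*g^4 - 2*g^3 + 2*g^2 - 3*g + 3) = 2*g^4 - g^3 - 7*g^2 + 8*g - 3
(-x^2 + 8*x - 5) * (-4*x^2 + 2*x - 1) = 4*x^4 - 34*x^3 + 37*x^2 - 18*x + 5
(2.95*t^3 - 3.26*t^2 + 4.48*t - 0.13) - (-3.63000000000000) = 2.95*t^3 - 3.26*t^2 + 4.48*t + 3.5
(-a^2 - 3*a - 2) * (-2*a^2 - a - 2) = 2*a^4 + 7*a^3 + 9*a^2 + 8*a + 4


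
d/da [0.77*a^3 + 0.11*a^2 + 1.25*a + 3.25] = 2.31*a^2 + 0.22*a + 1.25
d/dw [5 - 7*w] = -7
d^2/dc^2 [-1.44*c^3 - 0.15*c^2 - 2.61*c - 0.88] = -8.64*c - 0.3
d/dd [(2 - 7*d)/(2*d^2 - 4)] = (7*d^2 - 4*d + 14)/(2*(d^4 - 4*d^2 + 4))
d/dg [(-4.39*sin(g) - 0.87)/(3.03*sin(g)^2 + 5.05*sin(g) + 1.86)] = (13.3017*sin(g)^2 + 5.2722*sin(g) - 3.7719)*cos(g)/(9.1809*sin(g)^4 + 30.603*sin(g)^3 + 36.7741*sin(g)^2 + 18.786*sin(g) + 3.4596)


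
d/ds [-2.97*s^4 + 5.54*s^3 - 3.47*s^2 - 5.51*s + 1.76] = -11.88*s^3 + 16.62*s^2 - 6.94*s - 5.51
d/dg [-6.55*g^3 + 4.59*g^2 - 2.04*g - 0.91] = -19.65*g^2 + 9.18*g - 2.04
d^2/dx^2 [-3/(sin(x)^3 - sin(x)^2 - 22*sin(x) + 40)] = 3*(9*sin(x)^6 - 11*sin(x)^5 - 52*sin(x)^4 - 278*sin(x)^3 + 770*sin(x)^2 + 988*sin(x) - 1048)/(sin(x)^3 - sin(x)^2 - 22*sin(x) + 40)^3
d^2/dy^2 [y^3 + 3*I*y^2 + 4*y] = 6*y + 6*I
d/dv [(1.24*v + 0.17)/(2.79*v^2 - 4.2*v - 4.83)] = (3.4596*v^2 - 5.208*v - (1.24*v + 0.17)*(5.58*v - 4.2) - 5.9892)/(-2.79*v^2 + 4.2*v + 4.83)^2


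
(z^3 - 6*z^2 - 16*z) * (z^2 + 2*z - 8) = z^5 - 4*z^4 - 36*z^3 + 16*z^2 + 128*z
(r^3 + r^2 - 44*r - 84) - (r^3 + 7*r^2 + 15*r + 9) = -6*r^2 - 59*r - 93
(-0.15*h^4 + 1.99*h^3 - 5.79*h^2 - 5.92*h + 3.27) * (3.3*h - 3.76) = -0.495*h^5 + 7.131*h^4 - 26.5894*h^3 + 2.2344*h^2 + 33.0502*h - 12.2952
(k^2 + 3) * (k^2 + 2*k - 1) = k^4 + 2*k^3 + 2*k^2 + 6*k - 3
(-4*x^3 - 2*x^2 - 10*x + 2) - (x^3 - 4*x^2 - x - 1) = -5*x^3 + 2*x^2 - 9*x + 3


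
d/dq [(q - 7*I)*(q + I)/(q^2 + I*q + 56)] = 7*I/(q^2 + 16*I*q - 64)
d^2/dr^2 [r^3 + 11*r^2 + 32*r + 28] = 6*r + 22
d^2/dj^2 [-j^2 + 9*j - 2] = -2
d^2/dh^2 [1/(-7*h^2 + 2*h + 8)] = 2*(-49*h^2 + 14*h + 4*(7*h - 1)^2 + 56)/(-7*h^2 + 2*h + 8)^3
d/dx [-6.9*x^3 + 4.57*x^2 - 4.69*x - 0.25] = -20.7*x^2 + 9.14*x - 4.69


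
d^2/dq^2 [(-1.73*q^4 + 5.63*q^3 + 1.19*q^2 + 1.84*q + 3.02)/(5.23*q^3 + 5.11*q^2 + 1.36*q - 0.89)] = (-1.13686837721616e-13*q^8 + 6.82121026329696e-13*q^7 - 301.564554000001*q^6 - 58.747002000001*q^5 + 1578.010902*q^4 + 1527.830896*q^3 + 679.951662*q^2 + 287.23587*q + 44.98037)/(143.055667*q^9 + 419.319957*q^8 + 521.298681*q^7 + 278.479036*q^6 - 7.15551*q^5 - 79.347291*q^4 - 22.167359*q^3 + 7.204461*q^2 + 3.231768*q - 0.704969)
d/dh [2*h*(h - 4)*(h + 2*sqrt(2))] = 6*h^2 - 16*h + 8*sqrt(2)*h - 16*sqrt(2)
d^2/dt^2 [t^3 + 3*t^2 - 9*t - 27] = 6*t + 6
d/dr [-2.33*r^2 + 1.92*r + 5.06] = 1.92 - 4.66*r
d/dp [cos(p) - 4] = -sin(p)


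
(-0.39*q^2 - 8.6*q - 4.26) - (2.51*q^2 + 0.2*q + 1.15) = -2.9*q^2 - 8.8*q - 5.41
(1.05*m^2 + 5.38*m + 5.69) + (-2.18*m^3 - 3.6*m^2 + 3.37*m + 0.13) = -2.18*m^3 - 2.55*m^2 + 8.75*m + 5.82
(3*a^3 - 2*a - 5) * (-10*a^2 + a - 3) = -30*a^5 + 3*a^4 + 11*a^3 + 48*a^2 + a + 15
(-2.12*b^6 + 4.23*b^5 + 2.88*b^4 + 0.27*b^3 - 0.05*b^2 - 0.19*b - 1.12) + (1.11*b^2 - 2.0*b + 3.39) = -2.12*b^6 + 4.23*b^5 + 2.88*b^4 + 0.27*b^3 + 1.06*b^2 - 2.19*b + 2.27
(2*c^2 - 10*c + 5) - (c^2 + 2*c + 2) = c^2 - 12*c + 3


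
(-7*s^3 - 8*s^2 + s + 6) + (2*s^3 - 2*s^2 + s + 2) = -5*s^3 - 10*s^2 + 2*s + 8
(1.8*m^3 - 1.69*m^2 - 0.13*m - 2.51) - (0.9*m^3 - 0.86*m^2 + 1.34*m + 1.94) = 0.9*m^3 - 0.83*m^2 - 1.47*m - 4.45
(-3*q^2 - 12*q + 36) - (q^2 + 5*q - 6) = -4*q^2 - 17*q + 42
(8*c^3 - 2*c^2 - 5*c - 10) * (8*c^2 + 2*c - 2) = 64*c^5 - 60*c^3 - 86*c^2 - 10*c + 20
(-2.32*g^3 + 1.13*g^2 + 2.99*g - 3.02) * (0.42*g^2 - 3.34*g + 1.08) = -0.9744*g^5 + 8.2234*g^4 - 5.024*g^3 - 10.0346*g^2 + 13.316*g - 3.2616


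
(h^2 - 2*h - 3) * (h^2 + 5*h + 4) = h^4 + 3*h^3 - 9*h^2 - 23*h - 12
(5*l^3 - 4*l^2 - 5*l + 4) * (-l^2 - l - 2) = -5*l^5 - l^4 - l^3 + 9*l^2 + 6*l - 8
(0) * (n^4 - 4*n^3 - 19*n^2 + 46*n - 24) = 0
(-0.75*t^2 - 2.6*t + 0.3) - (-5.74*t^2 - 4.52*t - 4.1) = 4.99*t^2 + 1.92*t + 4.4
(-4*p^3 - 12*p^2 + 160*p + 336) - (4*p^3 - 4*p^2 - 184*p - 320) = -8*p^3 - 8*p^2 + 344*p + 656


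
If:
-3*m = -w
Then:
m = w/3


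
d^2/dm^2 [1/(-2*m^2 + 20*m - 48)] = (m^2 - 10*m - 4*(m - 5)^2 + 24)/(m^2 - 10*m + 24)^3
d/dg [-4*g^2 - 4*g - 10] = -8*g - 4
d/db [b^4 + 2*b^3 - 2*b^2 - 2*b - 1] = 4*b^3 + 6*b^2 - 4*b - 2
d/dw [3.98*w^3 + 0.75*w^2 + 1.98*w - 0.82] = 11.94*w^2 + 1.5*w + 1.98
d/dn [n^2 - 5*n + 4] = 2*n - 5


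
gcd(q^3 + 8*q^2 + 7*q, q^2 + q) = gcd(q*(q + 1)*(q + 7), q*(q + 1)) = q^2 + q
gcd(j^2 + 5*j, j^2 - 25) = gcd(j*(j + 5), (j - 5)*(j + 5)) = j + 5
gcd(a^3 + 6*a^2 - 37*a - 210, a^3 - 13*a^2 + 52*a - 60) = a - 6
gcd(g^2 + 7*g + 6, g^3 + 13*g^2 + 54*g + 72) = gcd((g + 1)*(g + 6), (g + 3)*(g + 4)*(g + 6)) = g + 6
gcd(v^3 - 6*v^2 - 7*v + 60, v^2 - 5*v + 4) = v - 4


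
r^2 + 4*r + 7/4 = (r + 1/2)*(r + 7/2)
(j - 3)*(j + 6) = j^2 + 3*j - 18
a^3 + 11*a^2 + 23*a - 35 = (a - 1)*(a + 5)*(a + 7)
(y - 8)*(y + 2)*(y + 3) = y^3 - 3*y^2 - 34*y - 48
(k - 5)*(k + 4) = k^2 - k - 20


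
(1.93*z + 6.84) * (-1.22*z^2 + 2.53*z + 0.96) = -2.3546*z^3 - 3.4619*z^2 + 19.158*z + 6.5664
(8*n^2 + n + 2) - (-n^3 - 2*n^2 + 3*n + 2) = n^3 + 10*n^2 - 2*n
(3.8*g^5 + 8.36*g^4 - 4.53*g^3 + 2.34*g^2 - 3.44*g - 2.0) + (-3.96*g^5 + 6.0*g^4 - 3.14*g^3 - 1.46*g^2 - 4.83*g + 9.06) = -0.16*g^5 + 14.36*g^4 - 7.67*g^3 + 0.88*g^2 - 8.27*g + 7.06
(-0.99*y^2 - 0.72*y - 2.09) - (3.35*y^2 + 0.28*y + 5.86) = -4.34*y^2 - 1.0*y - 7.95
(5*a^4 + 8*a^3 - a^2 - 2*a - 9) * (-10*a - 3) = -50*a^5 - 95*a^4 - 14*a^3 + 23*a^2 + 96*a + 27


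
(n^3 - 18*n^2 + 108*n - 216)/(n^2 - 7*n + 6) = (n^2 - 12*n + 36)/(n - 1)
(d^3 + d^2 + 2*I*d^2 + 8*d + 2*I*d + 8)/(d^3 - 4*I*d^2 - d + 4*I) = (d^2 + 2*I*d + 8)/(d^2 - d*(1 + 4*I) + 4*I)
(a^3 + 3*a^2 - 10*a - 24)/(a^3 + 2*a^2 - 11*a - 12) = (a + 2)/(a + 1)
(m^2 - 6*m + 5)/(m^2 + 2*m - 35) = (m - 1)/(m + 7)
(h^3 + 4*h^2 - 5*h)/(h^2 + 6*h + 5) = h*(h - 1)/(h + 1)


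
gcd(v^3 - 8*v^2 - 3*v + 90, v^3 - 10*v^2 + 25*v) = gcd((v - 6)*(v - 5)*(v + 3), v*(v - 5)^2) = v - 5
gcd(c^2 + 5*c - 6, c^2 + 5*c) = 1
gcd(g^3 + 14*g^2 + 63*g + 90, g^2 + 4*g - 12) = g + 6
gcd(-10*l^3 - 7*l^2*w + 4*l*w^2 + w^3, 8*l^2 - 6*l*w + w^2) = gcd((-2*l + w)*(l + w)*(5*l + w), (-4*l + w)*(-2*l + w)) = -2*l + w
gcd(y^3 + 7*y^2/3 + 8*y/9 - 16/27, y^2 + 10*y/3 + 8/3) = y + 4/3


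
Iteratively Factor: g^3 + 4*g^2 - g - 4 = (g - 1)*(g^2 + 5*g + 4) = (g - 1)*(g + 1)*(g + 4)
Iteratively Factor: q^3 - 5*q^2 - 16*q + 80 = (q - 4)*(q^2 - q - 20) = (q - 5)*(q - 4)*(q + 4)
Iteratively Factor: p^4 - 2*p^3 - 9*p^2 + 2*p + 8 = (p - 1)*(p^3 - p^2 - 10*p - 8) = (p - 1)*(p + 2)*(p^2 - 3*p - 4) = (p - 4)*(p - 1)*(p + 2)*(p + 1)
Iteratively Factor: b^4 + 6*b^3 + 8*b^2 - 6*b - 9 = (b + 3)*(b^3 + 3*b^2 - b - 3) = (b - 1)*(b + 3)*(b^2 + 4*b + 3) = (b - 1)*(b + 1)*(b + 3)*(b + 3)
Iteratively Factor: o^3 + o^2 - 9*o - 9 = (o - 3)*(o^2 + 4*o + 3) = (o - 3)*(o + 3)*(o + 1)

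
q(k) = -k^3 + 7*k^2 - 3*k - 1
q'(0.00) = -3.00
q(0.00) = -1.00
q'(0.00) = -3.00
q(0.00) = -1.00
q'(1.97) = 12.94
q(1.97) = 12.61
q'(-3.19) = -78.19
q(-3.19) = 112.26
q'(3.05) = 11.79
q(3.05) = 26.59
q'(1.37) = 10.55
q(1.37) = 5.46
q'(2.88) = 12.44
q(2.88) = 24.53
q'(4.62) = -2.35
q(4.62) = 35.94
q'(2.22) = 13.29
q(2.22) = 15.90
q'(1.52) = 11.35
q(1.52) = 7.10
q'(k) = -3*k^2 + 14*k - 3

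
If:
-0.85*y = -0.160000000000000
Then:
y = 0.19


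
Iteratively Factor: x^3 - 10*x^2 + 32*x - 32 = (x - 4)*(x^2 - 6*x + 8) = (x - 4)^2*(x - 2)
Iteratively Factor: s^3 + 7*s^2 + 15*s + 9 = (s + 1)*(s^2 + 6*s + 9) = (s + 1)*(s + 3)*(s + 3)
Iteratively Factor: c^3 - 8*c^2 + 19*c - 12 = (c - 3)*(c^2 - 5*c + 4) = (c - 4)*(c - 3)*(c - 1)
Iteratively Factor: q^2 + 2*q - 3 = (q + 3)*(q - 1)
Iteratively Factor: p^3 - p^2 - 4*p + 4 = (p - 1)*(p^2 - 4) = (p - 2)*(p - 1)*(p + 2)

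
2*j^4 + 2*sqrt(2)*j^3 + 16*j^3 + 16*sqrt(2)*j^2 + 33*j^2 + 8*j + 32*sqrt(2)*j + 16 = (j + 4)^2*(sqrt(2)*j + 1)^2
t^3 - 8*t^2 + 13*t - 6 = (t - 6)*(t - 1)^2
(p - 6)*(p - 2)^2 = p^3 - 10*p^2 + 28*p - 24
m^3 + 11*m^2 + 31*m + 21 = (m + 1)*(m + 3)*(m + 7)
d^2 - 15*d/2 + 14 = (d - 4)*(d - 7/2)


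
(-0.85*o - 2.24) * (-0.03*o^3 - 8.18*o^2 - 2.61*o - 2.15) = 0.0255*o^4 + 7.0202*o^3 + 20.5417*o^2 + 7.6739*o + 4.816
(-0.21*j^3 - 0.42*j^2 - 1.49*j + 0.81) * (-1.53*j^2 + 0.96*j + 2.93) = 0.3213*j^5 + 0.441*j^4 + 1.2612*j^3 - 3.9003*j^2 - 3.5881*j + 2.3733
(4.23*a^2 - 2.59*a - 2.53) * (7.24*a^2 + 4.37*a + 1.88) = 30.6252*a^4 - 0.266499999999997*a^3 - 21.6831*a^2 - 15.9253*a - 4.7564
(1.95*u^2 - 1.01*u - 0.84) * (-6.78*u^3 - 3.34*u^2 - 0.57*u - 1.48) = -13.221*u^5 + 0.3348*u^4 + 7.9571*u^3 + 0.4953*u^2 + 1.9736*u + 1.2432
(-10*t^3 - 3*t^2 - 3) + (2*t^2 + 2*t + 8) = -10*t^3 - t^2 + 2*t + 5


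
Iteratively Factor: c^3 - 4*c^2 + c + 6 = (c - 2)*(c^2 - 2*c - 3) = (c - 3)*(c - 2)*(c + 1)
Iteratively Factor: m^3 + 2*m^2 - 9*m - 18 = (m + 2)*(m^2 - 9) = (m + 2)*(m + 3)*(m - 3)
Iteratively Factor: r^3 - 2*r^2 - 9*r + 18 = (r - 2)*(r^2 - 9) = (r - 2)*(r + 3)*(r - 3)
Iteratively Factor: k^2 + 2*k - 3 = (k - 1)*(k + 3)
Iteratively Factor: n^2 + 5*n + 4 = (n + 4)*(n + 1)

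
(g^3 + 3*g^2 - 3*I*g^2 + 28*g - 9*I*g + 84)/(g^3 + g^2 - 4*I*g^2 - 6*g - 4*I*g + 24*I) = (g^2 - 3*I*g + 28)/(g^2 + g*(-2 - 4*I) + 8*I)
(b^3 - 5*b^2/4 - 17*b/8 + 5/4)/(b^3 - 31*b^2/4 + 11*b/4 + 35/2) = (b - 1/2)/(b - 7)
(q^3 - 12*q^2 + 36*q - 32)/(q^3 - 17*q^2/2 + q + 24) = 2*(q - 2)/(2*q + 3)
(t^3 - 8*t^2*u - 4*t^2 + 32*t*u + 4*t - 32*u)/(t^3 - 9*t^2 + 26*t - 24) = (t^2 - 8*t*u - 2*t + 16*u)/(t^2 - 7*t + 12)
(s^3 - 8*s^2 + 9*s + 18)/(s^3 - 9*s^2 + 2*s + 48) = (s^2 - 5*s - 6)/(s^2 - 6*s - 16)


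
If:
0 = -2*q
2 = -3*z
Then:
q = 0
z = -2/3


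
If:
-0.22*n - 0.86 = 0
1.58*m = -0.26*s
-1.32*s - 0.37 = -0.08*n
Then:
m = 0.09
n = -3.91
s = -0.52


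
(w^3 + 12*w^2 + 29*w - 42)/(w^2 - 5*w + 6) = (w^3 + 12*w^2 + 29*w - 42)/(w^2 - 5*w + 6)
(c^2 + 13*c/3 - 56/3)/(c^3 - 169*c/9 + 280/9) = 3*(c + 7)/(3*c^2 + 8*c - 35)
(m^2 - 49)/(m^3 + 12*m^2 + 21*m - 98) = (m - 7)/(m^2 + 5*m - 14)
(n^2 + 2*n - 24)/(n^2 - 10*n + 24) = (n + 6)/(n - 6)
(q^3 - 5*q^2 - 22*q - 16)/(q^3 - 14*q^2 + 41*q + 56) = (q + 2)/(q - 7)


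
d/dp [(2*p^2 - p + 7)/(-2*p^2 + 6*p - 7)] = 5*(2*p^2 - 7)/(4*p^4 - 24*p^3 + 64*p^2 - 84*p + 49)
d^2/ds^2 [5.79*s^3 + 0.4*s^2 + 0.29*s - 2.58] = 34.74*s + 0.8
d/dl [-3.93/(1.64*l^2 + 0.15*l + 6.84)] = (12.8904*l + 0.5895)/(1.64*l^2 + 0.15*l + 6.84)^2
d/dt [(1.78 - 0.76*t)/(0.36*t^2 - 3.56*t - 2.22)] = (0.2736*t^2 - 1.2816*t + 8.024)/(0.1296*t^4 - 2.5632*t^3 + 11.0752*t^2 + 15.8064*t + 4.9284)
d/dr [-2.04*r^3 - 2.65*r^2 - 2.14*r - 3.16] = -6.12*r^2 - 5.3*r - 2.14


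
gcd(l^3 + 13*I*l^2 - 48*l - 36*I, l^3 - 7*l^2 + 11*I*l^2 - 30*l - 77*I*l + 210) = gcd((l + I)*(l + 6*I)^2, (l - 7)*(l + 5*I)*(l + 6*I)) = l + 6*I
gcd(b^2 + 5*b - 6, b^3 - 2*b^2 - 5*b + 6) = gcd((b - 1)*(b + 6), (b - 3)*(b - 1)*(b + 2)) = b - 1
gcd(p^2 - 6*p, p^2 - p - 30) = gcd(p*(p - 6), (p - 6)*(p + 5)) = p - 6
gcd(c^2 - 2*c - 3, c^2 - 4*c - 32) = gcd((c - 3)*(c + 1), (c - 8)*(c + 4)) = 1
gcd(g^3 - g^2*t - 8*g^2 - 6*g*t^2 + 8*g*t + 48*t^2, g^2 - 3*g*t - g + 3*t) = -g + 3*t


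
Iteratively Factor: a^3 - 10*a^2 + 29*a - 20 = (a - 5)*(a^2 - 5*a + 4) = (a - 5)*(a - 1)*(a - 4)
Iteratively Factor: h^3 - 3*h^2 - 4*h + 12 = (h - 2)*(h^2 - h - 6) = (h - 3)*(h - 2)*(h + 2)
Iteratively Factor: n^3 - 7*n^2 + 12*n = (n - 3)*(n^2 - 4*n) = n*(n - 3)*(n - 4)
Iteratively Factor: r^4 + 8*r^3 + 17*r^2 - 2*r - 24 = (r + 4)*(r^3 + 4*r^2 + r - 6) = (r + 2)*(r + 4)*(r^2 + 2*r - 3) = (r - 1)*(r + 2)*(r + 4)*(r + 3)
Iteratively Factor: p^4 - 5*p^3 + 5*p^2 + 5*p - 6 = (p - 3)*(p^3 - 2*p^2 - p + 2) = (p - 3)*(p - 2)*(p^2 - 1) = (p - 3)*(p - 2)*(p + 1)*(p - 1)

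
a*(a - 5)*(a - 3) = a^3 - 8*a^2 + 15*a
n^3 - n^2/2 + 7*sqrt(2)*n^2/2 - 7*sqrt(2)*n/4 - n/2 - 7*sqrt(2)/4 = (n - 1)*(n + 1/2)*(n + 7*sqrt(2)/2)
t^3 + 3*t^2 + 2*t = t*(t + 1)*(t + 2)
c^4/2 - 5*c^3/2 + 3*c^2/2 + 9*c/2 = c*(c/2 + 1/2)*(c - 3)^2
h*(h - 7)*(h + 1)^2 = h^4 - 5*h^3 - 13*h^2 - 7*h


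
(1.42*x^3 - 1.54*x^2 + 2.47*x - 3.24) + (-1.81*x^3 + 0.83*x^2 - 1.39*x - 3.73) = -0.39*x^3 - 0.71*x^2 + 1.08*x - 6.97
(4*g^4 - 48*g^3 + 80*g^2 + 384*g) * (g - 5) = 4*g^5 - 68*g^4 + 320*g^3 - 16*g^2 - 1920*g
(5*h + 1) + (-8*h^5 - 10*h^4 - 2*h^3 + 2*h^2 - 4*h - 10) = -8*h^5 - 10*h^4 - 2*h^3 + 2*h^2 + h - 9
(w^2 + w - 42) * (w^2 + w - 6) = w^4 + 2*w^3 - 47*w^2 - 48*w + 252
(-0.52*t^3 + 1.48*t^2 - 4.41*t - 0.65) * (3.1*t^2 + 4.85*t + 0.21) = -1.612*t^5 + 2.066*t^4 - 6.6022*t^3 - 23.0927*t^2 - 4.0786*t - 0.1365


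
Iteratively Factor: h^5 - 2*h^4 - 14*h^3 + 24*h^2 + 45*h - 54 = (h - 1)*(h^4 - h^3 - 15*h^2 + 9*h + 54) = (h - 1)*(h + 2)*(h^3 - 3*h^2 - 9*h + 27) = (h - 1)*(h + 2)*(h + 3)*(h^2 - 6*h + 9) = (h - 3)*(h - 1)*(h + 2)*(h + 3)*(h - 3)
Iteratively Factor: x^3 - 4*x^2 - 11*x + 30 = (x - 5)*(x^2 + x - 6) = (x - 5)*(x + 3)*(x - 2)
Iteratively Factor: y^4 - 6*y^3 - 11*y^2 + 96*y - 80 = (y - 1)*(y^3 - 5*y^2 - 16*y + 80) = (y - 4)*(y - 1)*(y^2 - y - 20) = (y - 4)*(y - 1)*(y + 4)*(y - 5)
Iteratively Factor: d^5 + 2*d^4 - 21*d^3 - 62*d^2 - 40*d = (d + 1)*(d^4 + d^3 - 22*d^2 - 40*d) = (d + 1)*(d + 4)*(d^3 - 3*d^2 - 10*d) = (d + 1)*(d + 2)*(d + 4)*(d^2 - 5*d) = (d - 5)*(d + 1)*(d + 2)*(d + 4)*(d)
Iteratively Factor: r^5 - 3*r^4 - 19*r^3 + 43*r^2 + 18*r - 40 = (r - 1)*(r^4 - 2*r^3 - 21*r^2 + 22*r + 40) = (r - 1)*(r + 4)*(r^3 - 6*r^2 + 3*r + 10) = (r - 2)*(r - 1)*(r + 4)*(r^2 - 4*r - 5) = (r - 2)*(r - 1)*(r + 1)*(r + 4)*(r - 5)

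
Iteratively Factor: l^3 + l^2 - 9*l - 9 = (l + 1)*(l^2 - 9) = (l - 3)*(l + 1)*(l + 3)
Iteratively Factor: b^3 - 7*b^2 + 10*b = (b)*(b^2 - 7*b + 10) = b*(b - 2)*(b - 5)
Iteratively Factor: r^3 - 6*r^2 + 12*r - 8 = (r - 2)*(r^2 - 4*r + 4) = (r - 2)^2*(r - 2)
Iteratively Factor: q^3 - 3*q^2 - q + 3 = (q - 3)*(q^2 - 1) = (q - 3)*(q - 1)*(q + 1)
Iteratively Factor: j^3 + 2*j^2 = (j + 2)*(j^2) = j*(j + 2)*(j)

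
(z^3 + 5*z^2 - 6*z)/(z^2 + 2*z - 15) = z*(z^2 + 5*z - 6)/(z^2 + 2*z - 15)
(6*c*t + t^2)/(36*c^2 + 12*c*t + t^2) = t/(6*c + t)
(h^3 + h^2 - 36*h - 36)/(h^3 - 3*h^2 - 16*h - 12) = (h + 6)/(h + 2)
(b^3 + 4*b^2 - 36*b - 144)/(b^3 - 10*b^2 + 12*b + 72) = (b^2 + 10*b + 24)/(b^2 - 4*b - 12)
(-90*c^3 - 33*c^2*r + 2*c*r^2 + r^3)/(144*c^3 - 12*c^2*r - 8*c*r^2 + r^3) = (15*c^2 + 8*c*r + r^2)/(-24*c^2 - 2*c*r + r^2)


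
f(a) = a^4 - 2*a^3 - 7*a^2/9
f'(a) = 4*a^3 - 6*a^2 - 14*a/9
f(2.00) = -3.11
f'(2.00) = 4.89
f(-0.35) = 0.01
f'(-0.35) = -0.36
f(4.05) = 123.42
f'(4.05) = 161.01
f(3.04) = 22.03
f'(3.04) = 52.20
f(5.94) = 798.32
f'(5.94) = 617.40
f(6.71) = 1387.93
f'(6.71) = 927.86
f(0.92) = -1.50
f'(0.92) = -3.39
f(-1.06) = 2.77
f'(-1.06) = -9.86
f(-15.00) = 57200.00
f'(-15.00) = -14826.67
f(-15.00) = 57200.00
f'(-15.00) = -14826.67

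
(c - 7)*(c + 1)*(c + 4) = c^3 - 2*c^2 - 31*c - 28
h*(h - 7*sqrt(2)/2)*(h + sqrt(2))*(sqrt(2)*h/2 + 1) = sqrt(2)*h^4/2 - 3*h^3/2 - 6*sqrt(2)*h^2 - 7*h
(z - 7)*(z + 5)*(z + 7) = z^3 + 5*z^2 - 49*z - 245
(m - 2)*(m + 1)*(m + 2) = m^3 + m^2 - 4*m - 4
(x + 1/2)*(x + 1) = x^2 + 3*x/2 + 1/2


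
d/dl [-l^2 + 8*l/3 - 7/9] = 8/3 - 2*l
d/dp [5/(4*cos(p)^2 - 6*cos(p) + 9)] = 10*(4*cos(p) - 3)*sin(p)/(4*cos(p)^2 - 6*cos(p) + 9)^2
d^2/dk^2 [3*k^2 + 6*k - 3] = 6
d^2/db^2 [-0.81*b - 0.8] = 0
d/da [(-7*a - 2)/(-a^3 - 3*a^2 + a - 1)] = (7*a^3 + 21*a^2 - 7*a - (7*a + 2)*(3*a^2 + 6*a - 1) + 7)/(a^3 + 3*a^2 - a + 1)^2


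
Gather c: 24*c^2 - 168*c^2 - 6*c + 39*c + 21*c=-144*c^2 + 54*c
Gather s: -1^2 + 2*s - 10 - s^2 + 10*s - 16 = -s^2 + 12*s - 27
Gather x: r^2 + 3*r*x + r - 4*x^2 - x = r^2 + r - 4*x^2 + x*(3*r - 1)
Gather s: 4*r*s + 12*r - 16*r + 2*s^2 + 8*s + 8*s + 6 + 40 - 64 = -4*r + 2*s^2 + s*(4*r + 16) - 18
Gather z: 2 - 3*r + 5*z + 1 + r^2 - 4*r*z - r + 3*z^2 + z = r^2 - 4*r + 3*z^2 + z*(6 - 4*r) + 3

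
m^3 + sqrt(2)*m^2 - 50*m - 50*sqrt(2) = (m - 5*sqrt(2))*(m + sqrt(2))*(m + 5*sqrt(2))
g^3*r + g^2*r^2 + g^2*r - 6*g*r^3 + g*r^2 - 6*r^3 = (g - 2*r)*(g + 3*r)*(g*r + r)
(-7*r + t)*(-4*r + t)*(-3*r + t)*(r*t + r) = -84*r^4*t - 84*r^4 + 61*r^3*t^2 + 61*r^3*t - 14*r^2*t^3 - 14*r^2*t^2 + r*t^4 + r*t^3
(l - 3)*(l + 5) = l^2 + 2*l - 15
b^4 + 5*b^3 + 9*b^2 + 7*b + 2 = (b + 1)^3*(b + 2)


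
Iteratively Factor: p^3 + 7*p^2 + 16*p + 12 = (p + 3)*(p^2 + 4*p + 4) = (p + 2)*(p + 3)*(p + 2)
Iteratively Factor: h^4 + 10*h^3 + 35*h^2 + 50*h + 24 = (h + 4)*(h^3 + 6*h^2 + 11*h + 6) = (h + 2)*(h + 4)*(h^2 + 4*h + 3) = (h + 2)*(h + 3)*(h + 4)*(h + 1)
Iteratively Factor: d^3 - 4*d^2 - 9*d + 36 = (d - 4)*(d^2 - 9) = (d - 4)*(d - 3)*(d + 3)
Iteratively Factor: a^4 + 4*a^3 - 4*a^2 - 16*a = (a - 2)*(a^3 + 6*a^2 + 8*a) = a*(a - 2)*(a^2 + 6*a + 8) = a*(a - 2)*(a + 4)*(a + 2)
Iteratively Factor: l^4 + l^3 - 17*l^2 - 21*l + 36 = (l + 3)*(l^3 - 2*l^2 - 11*l + 12) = (l - 4)*(l + 3)*(l^2 + 2*l - 3) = (l - 4)*(l - 1)*(l + 3)*(l + 3)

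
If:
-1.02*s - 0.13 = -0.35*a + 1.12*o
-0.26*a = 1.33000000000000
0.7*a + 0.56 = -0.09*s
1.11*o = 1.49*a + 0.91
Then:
No Solution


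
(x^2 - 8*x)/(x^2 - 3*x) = (x - 8)/(x - 3)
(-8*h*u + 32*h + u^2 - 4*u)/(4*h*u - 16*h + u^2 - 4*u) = (-8*h + u)/(4*h + u)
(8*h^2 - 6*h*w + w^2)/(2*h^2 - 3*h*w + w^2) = (-4*h + w)/(-h + w)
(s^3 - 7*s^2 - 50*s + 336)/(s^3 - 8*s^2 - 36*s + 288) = (s + 7)/(s + 6)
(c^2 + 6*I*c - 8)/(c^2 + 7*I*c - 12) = (c + 2*I)/(c + 3*I)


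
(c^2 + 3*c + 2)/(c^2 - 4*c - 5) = (c + 2)/(c - 5)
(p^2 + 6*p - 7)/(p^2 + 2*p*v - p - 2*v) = (p + 7)/(p + 2*v)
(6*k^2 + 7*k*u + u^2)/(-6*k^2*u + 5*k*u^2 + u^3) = (k + u)/(u*(-k + u))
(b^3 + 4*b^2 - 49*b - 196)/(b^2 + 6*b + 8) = (b^2 - 49)/(b + 2)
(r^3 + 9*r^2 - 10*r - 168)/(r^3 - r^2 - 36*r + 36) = (r^2 + 3*r - 28)/(r^2 - 7*r + 6)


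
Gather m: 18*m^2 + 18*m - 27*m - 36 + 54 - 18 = 18*m^2 - 9*m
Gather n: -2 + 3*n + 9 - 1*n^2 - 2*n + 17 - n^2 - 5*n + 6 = -2*n^2 - 4*n + 30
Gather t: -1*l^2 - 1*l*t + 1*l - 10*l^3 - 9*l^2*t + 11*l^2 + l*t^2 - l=-10*l^3 + 10*l^2 + l*t^2 + t*(-9*l^2 - l)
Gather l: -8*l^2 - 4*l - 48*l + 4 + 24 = -8*l^2 - 52*l + 28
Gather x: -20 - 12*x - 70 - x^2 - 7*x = -x^2 - 19*x - 90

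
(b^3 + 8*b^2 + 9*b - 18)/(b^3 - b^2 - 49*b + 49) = (b^2 + 9*b + 18)/(b^2 - 49)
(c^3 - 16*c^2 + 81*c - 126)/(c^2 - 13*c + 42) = c - 3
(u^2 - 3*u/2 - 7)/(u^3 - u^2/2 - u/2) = (-2*u^2 + 3*u + 14)/(u*(-2*u^2 + u + 1))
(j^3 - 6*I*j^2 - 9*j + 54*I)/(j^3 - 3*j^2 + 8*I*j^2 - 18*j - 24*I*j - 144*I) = (j^2 + j*(-3 - 6*I) + 18*I)/(j^2 + j*(-6 + 8*I) - 48*I)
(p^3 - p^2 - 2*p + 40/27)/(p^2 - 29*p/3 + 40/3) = (9*p^2 + 6*p - 8)/(9*(p - 8))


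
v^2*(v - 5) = v^3 - 5*v^2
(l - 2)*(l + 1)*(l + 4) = l^3 + 3*l^2 - 6*l - 8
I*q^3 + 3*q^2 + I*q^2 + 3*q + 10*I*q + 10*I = (q - 5*I)*(q + 2*I)*(I*q + I)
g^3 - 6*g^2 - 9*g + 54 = (g - 6)*(g - 3)*(g + 3)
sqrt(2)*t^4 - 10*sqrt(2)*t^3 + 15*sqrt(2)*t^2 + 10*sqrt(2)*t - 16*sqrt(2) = (t - 8)*(t - 2)*(t - 1)*(sqrt(2)*t + sqrt(2))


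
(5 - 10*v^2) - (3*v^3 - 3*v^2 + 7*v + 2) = -3*v^3 - 7*v^2 - 7*v + 3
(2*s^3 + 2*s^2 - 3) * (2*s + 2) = 4*s^4 + 8*s^3 + 4*s^2 - 6*s - 6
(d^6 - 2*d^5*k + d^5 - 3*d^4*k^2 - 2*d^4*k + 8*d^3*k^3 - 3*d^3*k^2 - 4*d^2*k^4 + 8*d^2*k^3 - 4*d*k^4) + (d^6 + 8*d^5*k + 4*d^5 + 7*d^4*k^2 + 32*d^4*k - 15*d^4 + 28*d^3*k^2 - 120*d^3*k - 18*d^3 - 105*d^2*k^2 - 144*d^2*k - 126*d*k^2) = 2*d^6 + 6*d^5*k + 5*d^5 + 4*d^4*k^2 + 30*d^4*k - 15*d^4 + 8*d^3*k^3 + 25*d^3*k^2 - 120*d^3*k - 18*d^3 - 4*d^2*k^4 + 8*d^2*k^3 - 105*d^2*k^2 - 144*d^2*k - 4*d*k^4 - 126*d*k^2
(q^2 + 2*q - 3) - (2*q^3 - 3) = -2*q^3 + q^2 + 2*q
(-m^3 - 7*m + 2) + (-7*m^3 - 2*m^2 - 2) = -8*m^3 - 2*m^2 - 7*m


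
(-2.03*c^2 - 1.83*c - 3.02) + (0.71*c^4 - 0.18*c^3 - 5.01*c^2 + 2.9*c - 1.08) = 0.71*c^4 - 0.18*c^3 - 7.04*c^2 + 1.07*c - 4.1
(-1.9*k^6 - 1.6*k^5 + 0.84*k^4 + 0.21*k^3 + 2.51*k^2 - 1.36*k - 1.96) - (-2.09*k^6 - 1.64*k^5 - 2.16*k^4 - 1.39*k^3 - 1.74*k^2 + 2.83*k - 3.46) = 0.19*k^6 + 0.0399999999999998*k^5 + 3.0*k^4 + 1.6*k^3 + 4.25*k^2 - 4.19*k + 1.5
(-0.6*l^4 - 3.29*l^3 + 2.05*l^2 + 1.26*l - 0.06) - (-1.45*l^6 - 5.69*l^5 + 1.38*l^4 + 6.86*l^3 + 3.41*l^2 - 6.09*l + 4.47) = 1.45*l^6 + 5.69*l^5 - 1.98*l^4 - 10.15*l^3 - 1.36*l^2 + 7.35*l - 4.53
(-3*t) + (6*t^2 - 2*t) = 6*t^2 - 5*t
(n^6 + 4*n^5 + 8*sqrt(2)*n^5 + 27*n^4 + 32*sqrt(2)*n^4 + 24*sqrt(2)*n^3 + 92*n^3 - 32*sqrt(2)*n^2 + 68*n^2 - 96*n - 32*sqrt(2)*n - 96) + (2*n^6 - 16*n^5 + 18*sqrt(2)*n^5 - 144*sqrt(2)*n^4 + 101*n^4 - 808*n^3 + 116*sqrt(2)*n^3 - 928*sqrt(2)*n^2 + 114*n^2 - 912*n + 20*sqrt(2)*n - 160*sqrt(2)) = 3*n^6 - 12*n^5 + 26*sqrt(2)*n^5 - 112*sqrt(2)*n^4 + 128*n^4 - 716*n^3 + 140*sqrt(2)*n^3 - 960*sqrt(2)*n^2 + 182*n^2 - 1008*n - 12*sqrt(2)*n - 160*sqrt(2) - 96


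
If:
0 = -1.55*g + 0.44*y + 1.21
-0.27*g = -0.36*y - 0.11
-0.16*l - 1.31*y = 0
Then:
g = 0.88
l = -2.91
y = 0.36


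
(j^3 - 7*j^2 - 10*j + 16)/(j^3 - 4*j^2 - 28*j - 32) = (j - 1)/(j + 2)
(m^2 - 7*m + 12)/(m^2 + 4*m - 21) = (m - 4)/(m + 7)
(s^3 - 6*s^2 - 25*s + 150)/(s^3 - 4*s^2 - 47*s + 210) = (s + 5)/(s + 7)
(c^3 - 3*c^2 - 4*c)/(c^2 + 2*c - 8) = c*(c^2 - 3*c - 4)/(c^2 + 2*c - 8)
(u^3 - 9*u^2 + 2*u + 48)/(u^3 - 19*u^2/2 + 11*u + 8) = 2*(u^2 - u - 6)/(2*u^2 - 3*u - 2)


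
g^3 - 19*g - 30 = (g - 5)*(g + 2)*(g + 3)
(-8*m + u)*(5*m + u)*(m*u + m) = -40*m^3*u - 40*m^3 - 3*m^2*u^2 - 3*m^2*u + m*u^3 + m*u^2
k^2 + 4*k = k*(k + 4)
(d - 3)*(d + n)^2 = d^3 + 2*d^2*n - 3*d^2 + d*n^2 - 6*d*n - 3*n^2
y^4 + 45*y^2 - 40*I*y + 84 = (y - 6*I)*(y - 2*I)*(y + I)*(y + 7*I)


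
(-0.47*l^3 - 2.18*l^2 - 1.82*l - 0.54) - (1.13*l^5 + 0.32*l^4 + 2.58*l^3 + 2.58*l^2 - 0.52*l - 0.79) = -1.13*l^5 - 0.32*l^4 - 3.05*l^3 - 4.76*l^2 - 1.3*l + 0.25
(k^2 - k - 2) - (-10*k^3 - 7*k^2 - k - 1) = 10*k^3 + 8*k^2 - 1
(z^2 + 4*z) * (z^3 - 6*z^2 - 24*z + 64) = z^5 - 2*z^4 - 48*z^3 - 32*z^2 + 256*z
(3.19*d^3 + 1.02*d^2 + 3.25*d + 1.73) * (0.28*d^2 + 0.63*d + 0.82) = 0.8932*d^5 + 2.2953*d^4 + 4.1684*d^3 + 3.3683*d^2 + 3.7549*d + 1.4186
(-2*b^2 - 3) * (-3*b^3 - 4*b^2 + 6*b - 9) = 6*b^5 + 8*b^4 - 3*b^3 + 30*b^2 - 18*b + 27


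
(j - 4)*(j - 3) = j^2 - 7*j + 12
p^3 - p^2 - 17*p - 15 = (p - 5)*(p + 1)*(p + 3)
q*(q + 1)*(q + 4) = q^3 + 5*q^2 + 4*q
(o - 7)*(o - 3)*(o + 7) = o^3 - 3*o^2 - 49*o + 147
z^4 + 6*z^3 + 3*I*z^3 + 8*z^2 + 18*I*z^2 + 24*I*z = z*(z + 2)*(z + 4)*(z + 3*I)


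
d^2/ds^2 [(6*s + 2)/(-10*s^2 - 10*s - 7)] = 40*(-10*(2*s + 1)^2*(3*s + 1) + (9*s + 4)*(10*s^2 + 10*s + 7))/(10*s^2 + 10*s + 7)^3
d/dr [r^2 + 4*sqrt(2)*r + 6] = 2*r + 4*sqrt(2)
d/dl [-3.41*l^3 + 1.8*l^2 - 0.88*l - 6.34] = -10.23*l^2 + 3.6*l - 0.88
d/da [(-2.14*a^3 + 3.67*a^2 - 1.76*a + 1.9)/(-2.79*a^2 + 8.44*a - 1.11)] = (5.9706*a^4 - 36.1232*a^3 + 33.1906*a^2 + 2.4546*a - 14.0824)/(7.7841*a^4 - 47.0952*a^3 + 77.4274*a^2 - 18.7368*a + 1.2321)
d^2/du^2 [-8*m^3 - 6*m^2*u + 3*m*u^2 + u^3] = 6*m + 6*u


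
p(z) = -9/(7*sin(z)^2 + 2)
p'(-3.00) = 3.85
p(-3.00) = -4.21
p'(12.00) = -3.54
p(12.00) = -2.24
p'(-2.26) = 1.62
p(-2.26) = -1.46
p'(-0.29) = -5.22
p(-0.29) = -3.50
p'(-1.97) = 0.72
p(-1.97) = -1.13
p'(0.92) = 1.47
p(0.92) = -1.40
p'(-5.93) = 5.08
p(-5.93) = -3.17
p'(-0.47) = -4.31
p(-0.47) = -2.62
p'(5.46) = -1.89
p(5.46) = -1.56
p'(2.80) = -5.13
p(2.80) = -3.23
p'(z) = 126*sin(z)*cos(z)/(7*sin(z)^2 + 2)^2 = 252*sin(2*z)/(11 - 7*cos(2*z))^2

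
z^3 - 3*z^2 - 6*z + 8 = (z - 4)*(z - 1)*(z + 2)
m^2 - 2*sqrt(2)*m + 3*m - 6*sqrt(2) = (m + 3)*(m - 2*sqrt(2))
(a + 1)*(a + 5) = a^2 + 6*a + 5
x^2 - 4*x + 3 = (x - 3)*(x - 1)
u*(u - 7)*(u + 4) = u^3 - 3*u^2 - 28*u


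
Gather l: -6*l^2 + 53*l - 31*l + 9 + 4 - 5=-6*l^2 + 22*l + 8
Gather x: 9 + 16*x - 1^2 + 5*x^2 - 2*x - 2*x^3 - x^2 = -2*x^3 + 4*x^2 + 14*x + 8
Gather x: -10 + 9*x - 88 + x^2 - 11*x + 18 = x^2 - 2*x - 80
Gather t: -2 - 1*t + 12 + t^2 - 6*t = t^2 - 7*t + 10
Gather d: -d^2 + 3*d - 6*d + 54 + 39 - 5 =-d^2 - 3*d + 88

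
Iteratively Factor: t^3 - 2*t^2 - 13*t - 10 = (t + 1)*(t^2 - 3*t - 10) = (t + 1)*(t + 2)*(t - 5)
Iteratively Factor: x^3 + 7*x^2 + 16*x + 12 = (x + 2)*(x^2 + 5*x + 6) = (x + 2)^2*(x + 3)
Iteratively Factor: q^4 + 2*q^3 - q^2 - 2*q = (q - 1)*(q^3 + 3*q^2 + 2*q) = q*(q - 1)*(q^2 + 3*q + 2) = q*(q - 1)*(q + 2)*(q + 1)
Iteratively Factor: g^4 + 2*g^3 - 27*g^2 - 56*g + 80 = (g + 4)*(g^3 - 2*g^2 - 19*g + 20) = (g - 1)*(g + 4)*(g^2 - g - 20) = (g - 1)*(g + 4)^2*(g - 5)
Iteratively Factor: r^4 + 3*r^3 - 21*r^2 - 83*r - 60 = (r + 4)*(r^3 - r^2 - 17*r - 15) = (r - 5)*(r + 4)*(r^2 + 4*r + 3) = (r - 5)*(r + 1)*(r + 4)*(r + 3)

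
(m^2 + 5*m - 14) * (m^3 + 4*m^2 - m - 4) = m^5 + 9*m^4 + 5*m^3 - 65*m^2 - 6*m + 56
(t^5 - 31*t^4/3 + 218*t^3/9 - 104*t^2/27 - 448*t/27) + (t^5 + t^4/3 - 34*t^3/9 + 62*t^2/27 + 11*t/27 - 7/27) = 2*t^5 - 10*t^4 + 184*t^3/9 - 14*t^2/9 - 437*t/27 - 7/27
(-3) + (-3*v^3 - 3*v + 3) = -3*v^3 - 3*v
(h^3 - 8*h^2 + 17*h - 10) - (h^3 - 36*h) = -8*h^2 + 53*h - 10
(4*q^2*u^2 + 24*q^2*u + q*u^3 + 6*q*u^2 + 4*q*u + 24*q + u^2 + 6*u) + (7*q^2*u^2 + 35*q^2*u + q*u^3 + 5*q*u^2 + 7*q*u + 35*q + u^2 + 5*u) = 11*q^2*u^2 + 59*q^2*u + 2*q*u^3 + 11*q*u^2 + 11*q*u + 59*q + 2*u^2 + 11*u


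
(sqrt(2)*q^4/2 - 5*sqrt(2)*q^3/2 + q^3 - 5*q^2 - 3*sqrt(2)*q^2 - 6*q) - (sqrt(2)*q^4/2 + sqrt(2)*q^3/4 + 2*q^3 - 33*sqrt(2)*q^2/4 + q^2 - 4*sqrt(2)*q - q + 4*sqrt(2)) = -11*sqrt(2)*q^3/4 - q^3 - 6*q^2 + 21*sqrt(2)*q^2/4 - 5*q + 4*sqrt(2)*q - 4*sqrt(2)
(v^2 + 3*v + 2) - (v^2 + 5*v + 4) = -2*v - 2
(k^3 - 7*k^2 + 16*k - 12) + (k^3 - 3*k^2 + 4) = 2*k^3 - 10*k^2 + 16*k - 8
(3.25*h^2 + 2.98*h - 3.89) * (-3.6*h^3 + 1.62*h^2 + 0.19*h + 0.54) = -11.7*h^5 - 5.463*h^4 + 19.4491*h^3 - 3.9806*h^2 + 0.8701*h - 2.1006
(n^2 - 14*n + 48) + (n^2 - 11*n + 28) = 2*n^2 - 25*n + 76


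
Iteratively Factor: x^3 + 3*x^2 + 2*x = (x)*(x^2 + 3*x + 2) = x*(x + 2)*(x + 1)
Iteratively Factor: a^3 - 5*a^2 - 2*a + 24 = (a - 4)*(a^2 - a - 6) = (a - 4)*(a - 3)*(a + 2)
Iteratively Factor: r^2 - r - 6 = (r - 3)*(r + 2)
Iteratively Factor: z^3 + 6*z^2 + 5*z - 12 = (z + 4)*(z^2 + 2*z - 3) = (z - 1)*(z + 4)*(z + 3)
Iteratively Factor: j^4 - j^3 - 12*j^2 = (j + 3)*(j^3 - 4*j^2) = (j - 4)*(j + 3)*(j^2) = j*(j - 4)*(j + 3)*(j)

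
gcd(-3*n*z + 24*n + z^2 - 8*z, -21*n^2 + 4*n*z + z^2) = -3*n + z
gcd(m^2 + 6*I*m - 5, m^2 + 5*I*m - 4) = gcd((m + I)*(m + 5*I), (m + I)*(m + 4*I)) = m + I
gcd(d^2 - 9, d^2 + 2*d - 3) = d + 3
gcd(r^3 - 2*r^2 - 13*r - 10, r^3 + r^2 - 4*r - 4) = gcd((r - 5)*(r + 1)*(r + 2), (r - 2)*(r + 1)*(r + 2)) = r^2 + 3*r + 2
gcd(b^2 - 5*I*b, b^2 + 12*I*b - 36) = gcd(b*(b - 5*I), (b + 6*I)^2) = 1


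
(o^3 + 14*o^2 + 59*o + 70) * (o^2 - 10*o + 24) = o^5 + 4*o^4 - 57*o^3 - 184*o^2 + 716*o + 1680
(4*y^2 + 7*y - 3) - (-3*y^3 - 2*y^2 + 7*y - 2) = 3*y^3 + 6*y^2 - 1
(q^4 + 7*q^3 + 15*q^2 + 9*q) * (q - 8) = q^5 - q^4 - 41*q^3 - 111*q^2 - 72*q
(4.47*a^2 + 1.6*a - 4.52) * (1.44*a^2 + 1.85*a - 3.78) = 6.4368*a^4 + 10.5735*a^3 - 20.4454*a^2 - 14.41*a + 17.0856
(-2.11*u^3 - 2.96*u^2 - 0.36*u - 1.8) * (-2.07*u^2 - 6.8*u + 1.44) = 4.3677*u^5 + 20.4752*u^4 + 17.8348*u^3 + 1.9116*u^2 + 11.7216*u - 2.592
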